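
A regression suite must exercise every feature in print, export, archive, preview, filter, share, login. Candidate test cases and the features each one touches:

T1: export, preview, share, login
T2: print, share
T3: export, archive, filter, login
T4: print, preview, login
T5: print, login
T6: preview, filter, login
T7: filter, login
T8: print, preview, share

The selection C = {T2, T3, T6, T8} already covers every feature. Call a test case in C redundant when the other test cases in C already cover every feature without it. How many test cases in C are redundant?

Drop T2: the rest still cover every feature — redundant.
Drop T3: export, archive uncovered — not redundant.
Drop T6: the rest still cover every feature — redundant.
Drop T8: the rest still cover every feature — redundant.
3 redundant: T2, T6, T8.

3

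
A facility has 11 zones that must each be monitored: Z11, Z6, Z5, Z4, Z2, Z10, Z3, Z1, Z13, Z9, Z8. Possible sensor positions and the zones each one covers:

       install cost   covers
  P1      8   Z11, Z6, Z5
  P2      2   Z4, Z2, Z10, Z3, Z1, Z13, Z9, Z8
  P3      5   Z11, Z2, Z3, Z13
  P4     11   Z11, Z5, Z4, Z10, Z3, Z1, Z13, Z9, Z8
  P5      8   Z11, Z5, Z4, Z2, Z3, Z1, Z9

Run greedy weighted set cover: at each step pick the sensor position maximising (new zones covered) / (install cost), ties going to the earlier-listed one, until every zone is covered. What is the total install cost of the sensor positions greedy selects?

Pick 1: P2 adds 8 new (Z4, Z2, Z10, Z3, Z1, Z13, Z9, Z8) at install cost 2 (ratio 8/2).
Pick 2: P1 adds 3 new (Z11, Z6, Z5) at install cost 8 (ratio 3/8).
Greedy total install cost: 2 + 8 = 10.

10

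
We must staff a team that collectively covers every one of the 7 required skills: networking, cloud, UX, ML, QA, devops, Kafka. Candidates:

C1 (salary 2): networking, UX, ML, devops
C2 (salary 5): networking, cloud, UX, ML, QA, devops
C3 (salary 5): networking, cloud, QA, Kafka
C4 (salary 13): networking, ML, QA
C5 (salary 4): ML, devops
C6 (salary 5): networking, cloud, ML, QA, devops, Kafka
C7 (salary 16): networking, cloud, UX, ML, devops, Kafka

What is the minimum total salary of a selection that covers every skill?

7

C1, C3 cover every skill at salary 2 + 5 = 7.
Any cover uses at least 2 candidates; among all covering selections none totals below 7.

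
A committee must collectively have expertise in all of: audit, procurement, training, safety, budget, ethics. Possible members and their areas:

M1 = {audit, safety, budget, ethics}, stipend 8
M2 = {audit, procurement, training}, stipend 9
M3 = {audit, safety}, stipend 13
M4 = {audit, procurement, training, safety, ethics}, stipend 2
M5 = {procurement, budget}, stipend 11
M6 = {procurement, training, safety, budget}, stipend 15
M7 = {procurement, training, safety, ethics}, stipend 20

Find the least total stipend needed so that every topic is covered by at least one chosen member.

M1, M4 cover every topic at stipend 8 + 2 = 10.
Any cover uses at least 2 members; among all covering selections none totals below 10.

10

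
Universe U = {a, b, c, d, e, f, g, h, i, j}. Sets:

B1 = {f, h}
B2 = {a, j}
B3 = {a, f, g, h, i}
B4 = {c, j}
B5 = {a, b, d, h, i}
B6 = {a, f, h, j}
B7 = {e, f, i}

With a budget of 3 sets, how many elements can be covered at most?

9

Choosing B3, B4, B5 covers {a, b, c, d, f, g, h, i, j} — 9 elements.
No choice of 3 sets does better; here e is left uncovered.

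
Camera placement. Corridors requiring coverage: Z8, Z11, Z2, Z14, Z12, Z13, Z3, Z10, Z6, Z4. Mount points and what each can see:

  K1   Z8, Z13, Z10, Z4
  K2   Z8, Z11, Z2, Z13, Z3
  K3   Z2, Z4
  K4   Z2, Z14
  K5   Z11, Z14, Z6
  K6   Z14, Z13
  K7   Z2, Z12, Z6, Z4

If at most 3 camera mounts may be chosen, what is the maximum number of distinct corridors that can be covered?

Choosing K1, K2, K5 covers {Z8, Z11, Z2, Z14, Z13, Z3, Z10, Z6, Z4} — 9 corridors.
No choice of 3 camera mounts does better; here Z12 is left uncovered.

9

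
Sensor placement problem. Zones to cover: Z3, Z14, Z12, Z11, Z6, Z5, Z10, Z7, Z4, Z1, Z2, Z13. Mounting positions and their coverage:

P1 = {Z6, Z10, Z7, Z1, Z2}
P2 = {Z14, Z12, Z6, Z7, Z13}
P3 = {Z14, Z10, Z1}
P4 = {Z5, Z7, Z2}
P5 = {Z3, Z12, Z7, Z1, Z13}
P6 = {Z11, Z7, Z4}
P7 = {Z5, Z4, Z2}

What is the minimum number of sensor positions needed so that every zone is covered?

5

P1, P2, P4, P5, P6 together cover {Z3, Z14, Z12, Z11, Z6, Z5, Z10, Z7, Z4, Z1, Z2, Z13} — every zone.
No 4 of the 7 sensor positions cover everything (all 35 size-4 selections fall short), so 5 is minimum.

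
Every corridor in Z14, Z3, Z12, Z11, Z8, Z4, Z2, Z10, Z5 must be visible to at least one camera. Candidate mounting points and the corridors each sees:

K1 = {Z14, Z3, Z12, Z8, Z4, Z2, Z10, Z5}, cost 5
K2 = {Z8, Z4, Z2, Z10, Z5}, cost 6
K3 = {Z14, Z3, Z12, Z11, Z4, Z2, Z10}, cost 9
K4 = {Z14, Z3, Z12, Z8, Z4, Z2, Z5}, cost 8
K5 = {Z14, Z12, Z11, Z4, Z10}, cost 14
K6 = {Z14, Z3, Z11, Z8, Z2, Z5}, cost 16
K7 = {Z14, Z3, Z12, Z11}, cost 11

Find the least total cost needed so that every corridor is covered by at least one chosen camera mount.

14

K1, K3 cover every corridor at cost 5 + 9 = 14.
Any cover uses at least 2 camera mounts; among all covering selections none totals below 14.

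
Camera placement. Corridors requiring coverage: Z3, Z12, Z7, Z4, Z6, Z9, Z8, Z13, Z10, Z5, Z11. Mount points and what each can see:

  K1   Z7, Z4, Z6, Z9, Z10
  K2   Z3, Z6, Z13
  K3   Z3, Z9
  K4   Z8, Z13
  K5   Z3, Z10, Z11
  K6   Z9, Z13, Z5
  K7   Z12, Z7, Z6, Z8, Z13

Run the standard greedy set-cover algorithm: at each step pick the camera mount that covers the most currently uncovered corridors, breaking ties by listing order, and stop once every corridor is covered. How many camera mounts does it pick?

4

Pick 1: K1 covers 5 new corridors (Z7, Z4, Z6, Z9, Z10).
Pick 2: K7 covers 3 new corridors (Z12, Z8, Z13).
Pick 3: K5 covers 2 new corridors (Z3, Z11).
Pick 4: K6 covers 1 new corridors (Z5).
Greedy uses 4 camera mounts.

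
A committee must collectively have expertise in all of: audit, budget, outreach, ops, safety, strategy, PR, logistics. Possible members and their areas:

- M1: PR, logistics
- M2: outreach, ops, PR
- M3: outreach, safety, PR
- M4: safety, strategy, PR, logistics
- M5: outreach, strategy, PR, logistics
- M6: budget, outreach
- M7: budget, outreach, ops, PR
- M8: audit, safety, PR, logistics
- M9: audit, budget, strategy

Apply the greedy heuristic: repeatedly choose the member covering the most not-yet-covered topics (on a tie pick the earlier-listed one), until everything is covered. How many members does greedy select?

3

Pick 1: M4 covers 4 new topics (safety, strategy, PR, logistics).
Pick 2: M7 covers 3 new topics (budget, outreach, ops).
Pick 3: M8 covers 1 new topics (audit).
Greedy uses 3 members.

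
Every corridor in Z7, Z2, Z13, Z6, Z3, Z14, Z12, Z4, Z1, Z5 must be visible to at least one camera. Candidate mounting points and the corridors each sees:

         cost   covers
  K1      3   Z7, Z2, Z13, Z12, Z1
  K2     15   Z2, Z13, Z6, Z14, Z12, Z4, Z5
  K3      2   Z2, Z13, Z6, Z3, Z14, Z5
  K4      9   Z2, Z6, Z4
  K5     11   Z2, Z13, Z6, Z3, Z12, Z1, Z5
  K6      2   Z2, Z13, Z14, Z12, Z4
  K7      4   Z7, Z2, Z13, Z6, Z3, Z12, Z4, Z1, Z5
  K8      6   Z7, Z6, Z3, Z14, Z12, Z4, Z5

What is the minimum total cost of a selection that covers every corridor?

K3, K7 cover every corridor at cost 2 + 4 = 6.
Any cover uses at least 2 camera mounts; among all covering selections none totals below 6.
Greedy by coverage-per-cost would pick K3, K1, K6 for 7 — worse than the optimum 6.

6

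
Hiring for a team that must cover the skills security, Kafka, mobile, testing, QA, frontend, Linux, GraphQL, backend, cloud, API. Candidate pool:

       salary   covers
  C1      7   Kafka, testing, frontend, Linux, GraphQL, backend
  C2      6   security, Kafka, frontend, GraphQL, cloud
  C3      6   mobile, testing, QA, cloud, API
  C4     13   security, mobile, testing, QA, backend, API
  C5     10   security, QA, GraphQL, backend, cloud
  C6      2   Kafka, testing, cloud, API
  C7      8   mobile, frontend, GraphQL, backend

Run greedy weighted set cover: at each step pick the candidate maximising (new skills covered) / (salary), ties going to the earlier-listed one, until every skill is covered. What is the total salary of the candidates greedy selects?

Pick 1: C6 adds 4 new (Kafka, testing, cloud, API) at salary 2 (ratio 4/2).
Pick 2: C1 adds 4 new (frontend, Linux, GraphQL, backend) at salary 7 (ratio 4/7).
Pick 3: C3 adds 2 new (mobile, QA) at salary 6 (ratio 2/6).
Pick 4: C2 adds 1 new (security) at salary 6 (ratio 1/6).
Greedy total salary: 2 + 7 + 6 + 6 = 21. (The true optimum is 19, so greedy overshoots here.)

21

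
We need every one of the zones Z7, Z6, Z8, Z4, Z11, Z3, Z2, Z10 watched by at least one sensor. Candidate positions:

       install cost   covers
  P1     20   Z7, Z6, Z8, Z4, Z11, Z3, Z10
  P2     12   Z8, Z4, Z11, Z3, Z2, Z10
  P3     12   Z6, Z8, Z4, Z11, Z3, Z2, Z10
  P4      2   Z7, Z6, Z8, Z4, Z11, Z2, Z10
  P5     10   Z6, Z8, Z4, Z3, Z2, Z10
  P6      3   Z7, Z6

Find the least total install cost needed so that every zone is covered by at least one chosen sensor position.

12

P4, P5 cover every zone at install cost 2 + 10 = 12.
Any cover uses at least 2 sensor positions; among all covering selections none totals below 12.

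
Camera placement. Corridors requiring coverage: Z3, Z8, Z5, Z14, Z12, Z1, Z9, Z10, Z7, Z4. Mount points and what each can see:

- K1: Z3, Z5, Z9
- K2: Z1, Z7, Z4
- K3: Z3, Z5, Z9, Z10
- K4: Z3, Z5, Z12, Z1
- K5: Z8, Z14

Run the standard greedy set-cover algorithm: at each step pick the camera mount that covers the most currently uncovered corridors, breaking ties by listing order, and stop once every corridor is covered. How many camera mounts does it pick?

Pick 1: K3 covers 4 new corridors (Z3, Z5, Z9, Z10).
Pick 2: K2 covers 3 new corridors (Z1, Z7, Z4).
Pick 3: K5 covers 2 new corridors (Z8, Z14).
Pick 4: K4 covers 1 new corridors (Z12).
Greedy uses 4 camera mounts.

4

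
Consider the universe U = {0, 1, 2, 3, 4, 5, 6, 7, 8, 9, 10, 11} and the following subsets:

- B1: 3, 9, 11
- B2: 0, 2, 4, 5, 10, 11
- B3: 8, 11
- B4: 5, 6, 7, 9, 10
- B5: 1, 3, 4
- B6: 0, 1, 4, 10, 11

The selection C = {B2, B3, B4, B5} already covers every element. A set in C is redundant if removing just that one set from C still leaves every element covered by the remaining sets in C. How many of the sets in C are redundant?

0

Drop B2: 0, 2 uncovered — not redundant.
Drop B3: 8 uncovered — not redundant.
Drop B4: 6, 7, 9 uncovered — not redundant.
Drop B5: 1, 3 uncovered — not redundant.
None of the sets in C is redundant.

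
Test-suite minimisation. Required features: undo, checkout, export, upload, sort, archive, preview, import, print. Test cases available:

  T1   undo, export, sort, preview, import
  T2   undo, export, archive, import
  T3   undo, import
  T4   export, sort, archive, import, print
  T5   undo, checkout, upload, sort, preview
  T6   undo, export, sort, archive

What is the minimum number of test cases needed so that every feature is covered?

2

T4, T5 together cover {undo, checkout, export, upload, sort, archive, preview, import, print} — every feature.
No single test case contains all 9 features, so 2 is optimal.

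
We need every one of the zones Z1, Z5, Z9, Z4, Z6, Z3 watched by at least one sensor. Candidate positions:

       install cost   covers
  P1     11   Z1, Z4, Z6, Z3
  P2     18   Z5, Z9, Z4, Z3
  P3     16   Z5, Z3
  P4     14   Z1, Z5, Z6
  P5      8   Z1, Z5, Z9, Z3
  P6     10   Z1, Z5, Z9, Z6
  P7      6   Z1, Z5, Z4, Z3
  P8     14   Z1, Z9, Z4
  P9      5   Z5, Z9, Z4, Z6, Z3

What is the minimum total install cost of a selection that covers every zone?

P7, P9 cover every zone at install cost 6 + 5 = 11.
Any cover uses at least 2 sensor positions; among all covering selections none totals below 11.

11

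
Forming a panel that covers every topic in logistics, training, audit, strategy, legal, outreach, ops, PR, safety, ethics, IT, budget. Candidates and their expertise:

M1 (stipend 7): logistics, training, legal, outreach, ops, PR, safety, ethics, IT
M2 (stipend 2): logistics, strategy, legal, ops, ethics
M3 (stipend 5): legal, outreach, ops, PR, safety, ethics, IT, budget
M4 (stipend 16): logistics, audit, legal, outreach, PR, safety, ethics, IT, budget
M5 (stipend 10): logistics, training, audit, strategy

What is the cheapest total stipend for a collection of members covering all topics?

15

M3, M5 cover every topic at stipend 5 + 10 = 15.
Any cover uses at least 2 members; among all covering selections none totals below 15.
Greedy by coverage-per-stipend would pick M2, M3, M5 for 17 — worse than the optimum 15.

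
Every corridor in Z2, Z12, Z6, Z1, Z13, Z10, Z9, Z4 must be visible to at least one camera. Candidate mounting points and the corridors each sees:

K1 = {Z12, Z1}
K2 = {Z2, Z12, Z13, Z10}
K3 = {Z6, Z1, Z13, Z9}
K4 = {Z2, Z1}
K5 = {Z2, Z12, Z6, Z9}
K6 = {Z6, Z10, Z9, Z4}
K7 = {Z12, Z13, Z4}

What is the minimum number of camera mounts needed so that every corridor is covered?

K1, K2, K6 together cover {Z2, Z12, Z6, Z1, Z13, Z10, Z9, Z4} — every corridor.
No 2 of the 7 camera mounts cover everything (all 21 pairs fall short), so 3 is minimum.

3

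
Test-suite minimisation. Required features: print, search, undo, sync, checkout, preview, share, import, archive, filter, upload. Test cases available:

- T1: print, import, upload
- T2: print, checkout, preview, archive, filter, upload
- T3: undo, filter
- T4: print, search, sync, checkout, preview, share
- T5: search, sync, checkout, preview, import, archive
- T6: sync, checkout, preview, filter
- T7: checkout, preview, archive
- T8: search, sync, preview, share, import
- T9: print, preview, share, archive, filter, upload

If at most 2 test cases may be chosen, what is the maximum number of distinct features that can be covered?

10

Choosing T2, T8 covers {print, search, sync, checkout, preview, share, import, archive, filter, upload} — 10 features.
No choice of 2 test cases does better; here undo is left uncovered.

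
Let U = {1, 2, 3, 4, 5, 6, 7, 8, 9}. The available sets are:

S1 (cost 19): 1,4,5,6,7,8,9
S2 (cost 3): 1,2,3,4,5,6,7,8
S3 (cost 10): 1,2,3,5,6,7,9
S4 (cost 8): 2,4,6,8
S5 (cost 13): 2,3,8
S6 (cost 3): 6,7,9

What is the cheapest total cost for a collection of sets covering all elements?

S2, S6 cover every element at cost 3 + 3 = 6.
Any cover uses at least 2 sets; among all covering selections none totals below 6.

6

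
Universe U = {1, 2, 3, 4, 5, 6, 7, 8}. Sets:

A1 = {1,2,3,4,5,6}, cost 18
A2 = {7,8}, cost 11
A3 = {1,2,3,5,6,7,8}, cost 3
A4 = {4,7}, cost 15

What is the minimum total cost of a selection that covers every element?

18

A3, A4 cover every element at cost 3 + 15 = 18.
Any cover uses at least 2 sets; among all covering selections none totals below 18.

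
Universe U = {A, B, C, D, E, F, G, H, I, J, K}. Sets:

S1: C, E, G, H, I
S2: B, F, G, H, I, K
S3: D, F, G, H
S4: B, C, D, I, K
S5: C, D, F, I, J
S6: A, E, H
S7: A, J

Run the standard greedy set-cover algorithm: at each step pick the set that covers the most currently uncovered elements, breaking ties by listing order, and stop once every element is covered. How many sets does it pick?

Pick 1: S2 covers 6 new elements (B, F, G, H, I, K).
Pick 2: S5 covers 3 new elements (C, D, J).
Pick 3: S6 covers 2 new elements (A, E).
Greedy uses 3 sets.

3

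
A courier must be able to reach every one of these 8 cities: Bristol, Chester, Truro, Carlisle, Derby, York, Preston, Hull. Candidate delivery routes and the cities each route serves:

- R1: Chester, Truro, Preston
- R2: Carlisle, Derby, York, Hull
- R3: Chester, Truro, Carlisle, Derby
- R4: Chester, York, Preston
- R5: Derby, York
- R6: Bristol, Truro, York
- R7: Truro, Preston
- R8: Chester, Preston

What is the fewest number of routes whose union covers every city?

3

R1, R2, R6 together cover {Bristol, Chester, Truro, Carlisle, Derby, York, Preston, Hull} — every city.
No 2 of the 8 routes cover everything (all 28 pairs fall short), so 3 is minimum.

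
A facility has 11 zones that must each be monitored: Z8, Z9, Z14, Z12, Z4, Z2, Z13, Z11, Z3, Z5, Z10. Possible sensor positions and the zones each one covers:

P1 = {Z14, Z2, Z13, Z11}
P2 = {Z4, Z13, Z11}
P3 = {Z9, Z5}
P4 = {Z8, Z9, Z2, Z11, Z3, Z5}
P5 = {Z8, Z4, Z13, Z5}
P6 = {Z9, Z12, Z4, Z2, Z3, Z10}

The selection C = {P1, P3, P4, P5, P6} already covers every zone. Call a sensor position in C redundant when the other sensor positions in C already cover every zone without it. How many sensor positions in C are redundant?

Drop P1: Z14 uncovered — not redundant.
Drop P3: the rest still cover every zone — redundant.
Drop P4: the rest still cover every zone — redundant.
Drop P5: the rest still cover every zone — redundant.
Drop P6: Z12, Z10 uncovered — not redundant.
3 redundant: P3, P4, P5.

3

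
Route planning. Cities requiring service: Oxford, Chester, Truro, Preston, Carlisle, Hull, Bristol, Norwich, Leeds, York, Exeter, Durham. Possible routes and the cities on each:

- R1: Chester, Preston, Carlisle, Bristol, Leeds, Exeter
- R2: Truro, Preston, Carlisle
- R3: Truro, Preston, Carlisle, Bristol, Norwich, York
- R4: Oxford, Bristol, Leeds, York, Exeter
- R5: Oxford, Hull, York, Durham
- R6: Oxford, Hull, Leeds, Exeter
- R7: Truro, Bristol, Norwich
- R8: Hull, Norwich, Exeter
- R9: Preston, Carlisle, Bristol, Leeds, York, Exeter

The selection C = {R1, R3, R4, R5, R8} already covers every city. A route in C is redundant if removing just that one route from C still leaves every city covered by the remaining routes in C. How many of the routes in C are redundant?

Drop R1: Chester uncovered — not redundant.
Drop R3: Truro uncovered — not redundant.
Drop R4: the rest still cover every city — redundant.
Drop R5: Durham uncovered — not redundant.
Drop R8: the rest still cover every city — redundant.
2 redundant: R4, R8.

2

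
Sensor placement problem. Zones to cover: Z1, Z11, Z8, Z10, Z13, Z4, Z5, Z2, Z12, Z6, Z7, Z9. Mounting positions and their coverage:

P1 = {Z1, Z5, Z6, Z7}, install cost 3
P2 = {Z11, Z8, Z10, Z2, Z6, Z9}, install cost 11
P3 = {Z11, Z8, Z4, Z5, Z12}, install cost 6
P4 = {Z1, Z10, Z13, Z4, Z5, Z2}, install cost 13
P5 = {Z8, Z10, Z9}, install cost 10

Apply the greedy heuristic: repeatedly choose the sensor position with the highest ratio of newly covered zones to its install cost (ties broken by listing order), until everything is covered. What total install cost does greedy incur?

Pick 1: P1 adds 4 new (Z1, Z5, Z6, Z7) at install cost 3 (ratio 4/3).
Pick 2: P3 adds 4 new (Z11, Z8, Z4, Z12) at install cost 6 (ratio 4/6).
Pick 3: P2 adds 3 new (Z10, Z2, Z9) at install cost 11 (ratio 3/11).
Pick 4: P4 adds 1 new (Z13) at install cost 13 (ratio 1/13).
Greedy total install cost: 3 + 6 + 11 + 13 = 33. (The true optimum is 32, so greedy overshoots here.)

33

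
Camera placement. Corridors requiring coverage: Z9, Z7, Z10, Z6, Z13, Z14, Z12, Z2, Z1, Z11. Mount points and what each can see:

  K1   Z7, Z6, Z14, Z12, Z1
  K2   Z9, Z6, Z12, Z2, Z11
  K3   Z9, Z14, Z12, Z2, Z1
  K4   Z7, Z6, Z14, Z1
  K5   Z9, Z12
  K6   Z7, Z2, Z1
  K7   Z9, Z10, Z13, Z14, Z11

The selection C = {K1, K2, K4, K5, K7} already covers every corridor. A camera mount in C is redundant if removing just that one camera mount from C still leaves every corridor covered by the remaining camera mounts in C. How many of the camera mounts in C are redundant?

Drop K1: the rest still cover every corridor — redundant.
Drop K2: Z2 uncovered — not redundant.
Drop K4: the rest still cover every corridor — redundant.
Drop K5: the rest still cover every corridor — redundant.
Drop K7: Z10, Z13 uncovered — not redundant.
3 redundant: K1, K4, K5.

3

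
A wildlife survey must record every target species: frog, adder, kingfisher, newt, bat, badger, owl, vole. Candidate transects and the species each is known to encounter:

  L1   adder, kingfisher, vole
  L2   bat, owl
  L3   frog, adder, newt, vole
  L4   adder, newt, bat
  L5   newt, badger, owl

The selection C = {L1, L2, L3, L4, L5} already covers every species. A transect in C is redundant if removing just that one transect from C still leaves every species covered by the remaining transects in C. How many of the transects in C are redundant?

Drop L1: kingfisher uncovered — not redundant.
Drop L2: the rest still cover every species — redundant.
Drop L3: frog uncovered — not redundant.
Drop L4: the rest still cover every species — redundant.
Drop L5: badger uncovered — not redundant.
2 redundant: L2, L4.

2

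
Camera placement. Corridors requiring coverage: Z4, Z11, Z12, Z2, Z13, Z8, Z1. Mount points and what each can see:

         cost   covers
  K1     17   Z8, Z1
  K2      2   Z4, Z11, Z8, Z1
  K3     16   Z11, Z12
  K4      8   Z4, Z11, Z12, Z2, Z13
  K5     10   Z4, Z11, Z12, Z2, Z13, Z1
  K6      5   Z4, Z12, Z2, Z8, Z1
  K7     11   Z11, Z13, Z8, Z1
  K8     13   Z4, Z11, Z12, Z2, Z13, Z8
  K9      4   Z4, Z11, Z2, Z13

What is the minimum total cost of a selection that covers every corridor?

9

K6, K9 cover every corridor at cost 5 + 4 = 9.
Any cover uses at least 2 camera mounts; among all covering selections none totals below 9.
Greedy by coverage-per-cost would pick K2, K9, K6 for 11 — worse than the optimum 9.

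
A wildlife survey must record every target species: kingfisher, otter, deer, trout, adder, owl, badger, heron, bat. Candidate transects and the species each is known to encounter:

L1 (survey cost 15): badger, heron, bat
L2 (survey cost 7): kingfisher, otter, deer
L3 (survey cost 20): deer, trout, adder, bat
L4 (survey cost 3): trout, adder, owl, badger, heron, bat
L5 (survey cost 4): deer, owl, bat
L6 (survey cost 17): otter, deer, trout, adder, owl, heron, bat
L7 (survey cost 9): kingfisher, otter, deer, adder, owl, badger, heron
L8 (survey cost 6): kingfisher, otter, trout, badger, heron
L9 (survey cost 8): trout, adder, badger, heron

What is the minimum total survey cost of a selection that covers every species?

L2, L4 cover every species at survey cost 7 + 3 = 10.
Any cover uses at least 2 transects; among all covering selections none totals below 10.

10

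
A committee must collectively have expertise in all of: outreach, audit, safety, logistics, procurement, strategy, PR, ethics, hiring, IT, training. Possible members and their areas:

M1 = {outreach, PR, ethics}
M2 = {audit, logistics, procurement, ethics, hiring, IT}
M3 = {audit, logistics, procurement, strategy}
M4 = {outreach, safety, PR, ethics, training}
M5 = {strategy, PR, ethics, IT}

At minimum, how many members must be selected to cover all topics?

3

M2, M3, M4 together cover {outreach, audit, safety, logistics, procurement, strategy, PR, ethics, hiring, IT, training} — every topic.
No 2 of the 5 members cover everything (all 10 pairs fall short), so 3 is minimum.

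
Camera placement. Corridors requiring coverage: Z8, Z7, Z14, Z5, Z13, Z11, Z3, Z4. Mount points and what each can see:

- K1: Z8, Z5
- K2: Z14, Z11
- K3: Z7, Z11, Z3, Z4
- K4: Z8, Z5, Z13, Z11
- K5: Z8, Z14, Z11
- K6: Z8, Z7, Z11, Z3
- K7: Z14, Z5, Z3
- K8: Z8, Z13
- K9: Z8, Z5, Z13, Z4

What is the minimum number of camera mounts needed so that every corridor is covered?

3

K2, K3, K4 together cover {Z8, Z7, Z14, Z5, Z13, Z11, Z3, Z4} — every corridor.
No 2 of the 9 camera mounts cover everything (all 36 pairs fall short), so 3 is minimum.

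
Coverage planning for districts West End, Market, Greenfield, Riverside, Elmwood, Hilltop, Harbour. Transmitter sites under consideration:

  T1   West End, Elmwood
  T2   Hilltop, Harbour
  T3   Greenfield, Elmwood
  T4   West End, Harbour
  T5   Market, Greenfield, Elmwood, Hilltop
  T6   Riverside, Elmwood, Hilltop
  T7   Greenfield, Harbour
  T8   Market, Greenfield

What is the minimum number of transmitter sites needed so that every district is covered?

T4, T5, T6 together cover {West End, Market, Greenfield, Riverside, Elmwood, Hilltop, Harbour} — every district.
No 2 of the 8 transmitter sites cover everything (all 28 pairs fall short), so 3 is minimum.

3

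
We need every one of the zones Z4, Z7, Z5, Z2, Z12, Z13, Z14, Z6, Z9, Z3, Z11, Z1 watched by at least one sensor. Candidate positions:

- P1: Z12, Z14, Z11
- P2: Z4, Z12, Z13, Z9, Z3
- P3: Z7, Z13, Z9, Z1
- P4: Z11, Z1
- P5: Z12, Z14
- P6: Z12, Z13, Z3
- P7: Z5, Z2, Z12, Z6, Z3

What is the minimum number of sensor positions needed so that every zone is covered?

4

P1, P2, P3, P7 together cover {Z4, Z7, Z5, Z2, Z12, Z13, Z14, Z6, Z9, Z3, Z11, Z1} — every zone.
No 3 of the 7 sensor positions cover everything (all 35 triples fall short), so 4 is minimum.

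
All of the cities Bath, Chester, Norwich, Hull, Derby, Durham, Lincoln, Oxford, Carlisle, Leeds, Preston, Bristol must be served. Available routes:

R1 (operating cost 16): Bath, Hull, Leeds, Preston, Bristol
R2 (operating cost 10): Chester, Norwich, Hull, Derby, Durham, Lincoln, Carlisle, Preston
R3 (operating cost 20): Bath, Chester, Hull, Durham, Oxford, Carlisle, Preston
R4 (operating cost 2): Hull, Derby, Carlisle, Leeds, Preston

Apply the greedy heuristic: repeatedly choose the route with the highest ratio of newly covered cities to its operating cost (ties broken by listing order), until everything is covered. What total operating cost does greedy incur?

Pick 1: R4 adds 5 new (Hull, Derby, Carlisle, Leeds, Preston) at operating cost 2 (ratio 5/2).
Pick 2: R2 adds 4 new (Chester, Norwich, Durham, Lincoln) at operating cost 10 (ratio 4/10).
Pick 3: R1 adds 2 new (Bath, Bristol) at operating cost 16 (ratio 2/16).
Pick 4: R3 adds 1 new (Oxford) at operating cost 20 (ratio 1/20).
Greedy total operating cost: 2 + 10 + 16 + 20 = 48. (The true optimum is 46, so greedy overshoots here.)

48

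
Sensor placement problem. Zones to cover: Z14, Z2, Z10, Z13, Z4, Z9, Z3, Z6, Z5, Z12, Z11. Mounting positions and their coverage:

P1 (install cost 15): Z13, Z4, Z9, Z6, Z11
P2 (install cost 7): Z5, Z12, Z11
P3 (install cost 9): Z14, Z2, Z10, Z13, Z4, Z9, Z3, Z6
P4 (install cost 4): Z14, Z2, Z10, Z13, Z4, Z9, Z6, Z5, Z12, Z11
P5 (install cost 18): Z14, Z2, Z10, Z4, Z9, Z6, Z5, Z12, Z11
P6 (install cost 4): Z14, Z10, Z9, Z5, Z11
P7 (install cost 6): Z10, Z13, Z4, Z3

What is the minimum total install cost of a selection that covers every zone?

P4, P7 cover every zone at install cost 4 + 6 = 10.
Any cover uses at least 2 sensor positions; among all covering selections none totals below 10.

10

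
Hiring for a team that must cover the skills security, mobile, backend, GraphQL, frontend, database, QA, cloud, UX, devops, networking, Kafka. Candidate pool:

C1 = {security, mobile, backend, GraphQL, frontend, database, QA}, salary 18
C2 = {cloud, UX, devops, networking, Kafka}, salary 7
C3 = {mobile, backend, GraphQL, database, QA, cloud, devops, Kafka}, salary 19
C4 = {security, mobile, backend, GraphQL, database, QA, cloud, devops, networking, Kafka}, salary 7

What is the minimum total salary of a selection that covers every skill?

25

C1, C2 cover every skill at salary 18 + 7 = 25.
Any cover uses at least 2 candidates; among all covering selections none totals below 25.
Greedy by coverage-per-salary would pick C4, C2, C1 for 32 — worse than the optimum 25.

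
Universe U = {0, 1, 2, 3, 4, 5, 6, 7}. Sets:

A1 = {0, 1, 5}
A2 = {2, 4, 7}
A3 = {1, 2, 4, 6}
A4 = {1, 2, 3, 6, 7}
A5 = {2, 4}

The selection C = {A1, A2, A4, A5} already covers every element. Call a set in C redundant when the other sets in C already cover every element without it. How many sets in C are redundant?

Drop A1: 0, 5 uncovered — not redundant.
Drop A2: the rest still cover every element — redundant.
Drop A4: 3, 6 uncovered — not redundant.
Drop A5: the rest still cover every element — redundant.
2 redundant: A2, A5.

2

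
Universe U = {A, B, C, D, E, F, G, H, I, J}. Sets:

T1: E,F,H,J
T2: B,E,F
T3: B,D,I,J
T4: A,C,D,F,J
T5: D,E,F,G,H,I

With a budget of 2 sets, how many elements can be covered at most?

9

Choosing T4, T5 covers {A, C, D, E, F, G, H, I, J} — 9 elements.
No choice of 2 sets does better; here B is left uncovered.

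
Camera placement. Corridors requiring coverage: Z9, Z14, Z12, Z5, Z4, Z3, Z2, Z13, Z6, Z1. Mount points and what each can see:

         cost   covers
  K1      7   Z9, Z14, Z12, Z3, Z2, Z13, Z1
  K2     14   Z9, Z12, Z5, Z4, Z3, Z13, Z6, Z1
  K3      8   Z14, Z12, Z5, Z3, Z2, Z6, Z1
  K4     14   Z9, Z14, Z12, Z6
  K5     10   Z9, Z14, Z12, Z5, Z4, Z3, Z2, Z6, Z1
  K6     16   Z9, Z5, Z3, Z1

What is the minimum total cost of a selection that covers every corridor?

17

K1, K5 cover every corridor at cost 7 + 10 = 17.
Any cover uses at least 2 camera mounts; among all covering selections none totals below 17.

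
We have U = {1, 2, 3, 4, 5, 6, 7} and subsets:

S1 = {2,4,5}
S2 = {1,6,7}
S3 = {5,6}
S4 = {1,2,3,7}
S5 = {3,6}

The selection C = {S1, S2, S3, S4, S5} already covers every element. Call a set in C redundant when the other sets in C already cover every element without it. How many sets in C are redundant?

4

Drop S1: 4 uncovered — not redundant.
Drop S2: the rest still cover every element — redundant.
Drop S3: the rest still cover every element — redundant.
Drop S4: the rest still cover every element — redundant.
Drop S5: the rest still cover every element — redundant.
4 redundant: S2, S3, S4, S5.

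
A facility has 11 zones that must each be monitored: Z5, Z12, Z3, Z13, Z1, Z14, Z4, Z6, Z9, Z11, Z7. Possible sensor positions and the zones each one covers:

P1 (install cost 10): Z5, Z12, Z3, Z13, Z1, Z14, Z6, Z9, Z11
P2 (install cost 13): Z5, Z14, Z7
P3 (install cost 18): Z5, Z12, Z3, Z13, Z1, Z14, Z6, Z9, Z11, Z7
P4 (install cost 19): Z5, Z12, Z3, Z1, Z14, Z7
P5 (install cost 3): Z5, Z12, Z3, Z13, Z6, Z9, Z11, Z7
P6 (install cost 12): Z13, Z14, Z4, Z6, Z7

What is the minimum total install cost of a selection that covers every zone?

P1, P6 cover every zone at install cost 10 + 12 = 22.
Any cover uses at least 2 sensor positions; among all covering selections none totals below 22.

22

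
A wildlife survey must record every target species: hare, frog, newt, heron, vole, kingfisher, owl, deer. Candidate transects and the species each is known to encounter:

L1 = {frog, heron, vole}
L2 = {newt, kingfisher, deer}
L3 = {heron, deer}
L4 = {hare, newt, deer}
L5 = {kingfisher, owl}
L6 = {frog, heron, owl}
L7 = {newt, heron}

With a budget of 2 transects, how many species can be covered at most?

Choosing L1, L2 covers {frog, newt, heron, vole, kingfisher, deer} — 6 species.
No choice of 2 transects does better; here hare, owl are left uncovered.

6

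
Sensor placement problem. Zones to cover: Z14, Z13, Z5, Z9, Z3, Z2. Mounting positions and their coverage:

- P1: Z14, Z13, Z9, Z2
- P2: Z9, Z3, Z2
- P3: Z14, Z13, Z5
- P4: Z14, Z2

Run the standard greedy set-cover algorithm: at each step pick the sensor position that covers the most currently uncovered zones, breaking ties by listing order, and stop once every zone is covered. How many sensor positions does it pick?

Pick 1: P1 covers 4 new zones (Z14, Z13, Z9, Z2).
Pick 2: P2 covers 1 new zones (Z3).
Pick 3: P3 covers 1 new zones (Z5).
Greedy uses 3 sensor positions. (The true minimum is 2.)

3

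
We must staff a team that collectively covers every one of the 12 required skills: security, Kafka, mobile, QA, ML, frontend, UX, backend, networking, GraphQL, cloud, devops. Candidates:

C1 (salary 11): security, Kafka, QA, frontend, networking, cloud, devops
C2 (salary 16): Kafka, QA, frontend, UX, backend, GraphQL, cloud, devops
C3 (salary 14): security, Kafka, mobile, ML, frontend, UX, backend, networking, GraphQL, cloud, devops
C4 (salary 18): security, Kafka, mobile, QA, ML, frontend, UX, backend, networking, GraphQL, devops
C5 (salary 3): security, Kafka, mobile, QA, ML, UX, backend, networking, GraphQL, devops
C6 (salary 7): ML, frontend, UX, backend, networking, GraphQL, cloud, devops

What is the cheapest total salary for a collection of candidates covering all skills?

10

C5, C6 cover every skill at salary 3 + 7 = 10.
Any cover uses at least 2 candidates; among all covering selections none totals below 10.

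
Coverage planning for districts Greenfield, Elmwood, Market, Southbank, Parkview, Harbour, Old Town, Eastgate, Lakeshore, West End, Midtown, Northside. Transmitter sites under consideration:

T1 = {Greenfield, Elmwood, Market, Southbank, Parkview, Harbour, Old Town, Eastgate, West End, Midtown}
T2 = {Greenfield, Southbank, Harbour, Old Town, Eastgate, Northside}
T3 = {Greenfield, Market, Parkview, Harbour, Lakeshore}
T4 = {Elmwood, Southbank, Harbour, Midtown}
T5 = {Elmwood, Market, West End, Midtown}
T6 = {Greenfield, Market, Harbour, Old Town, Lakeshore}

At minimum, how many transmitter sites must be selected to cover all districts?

T1, T2, T3 together cover {Greenfield, Elmwood, Market, Southbank, Parkview, Harbour, Old Town, Eastgate, Lakeshore, West End, Midtown, Northside} — every district.
No 2 of the 6 transmitter sites cover everything (all 15 pairs fall short), so 3 is minimum.

3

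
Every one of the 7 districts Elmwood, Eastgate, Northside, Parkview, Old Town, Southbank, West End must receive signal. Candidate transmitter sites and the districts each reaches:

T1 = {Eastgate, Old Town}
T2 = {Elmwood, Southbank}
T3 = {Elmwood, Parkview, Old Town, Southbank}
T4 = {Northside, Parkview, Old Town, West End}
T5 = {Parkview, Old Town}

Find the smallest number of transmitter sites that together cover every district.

T1, T2, T4 together cover {Elmwood, Eastgate, Northside, Parkview, Old Town, Southbank, West End} — every district.
No 2 of the 5 transmitter sites cover everything (all 10 pairs fall short), so 3 is minimum.

3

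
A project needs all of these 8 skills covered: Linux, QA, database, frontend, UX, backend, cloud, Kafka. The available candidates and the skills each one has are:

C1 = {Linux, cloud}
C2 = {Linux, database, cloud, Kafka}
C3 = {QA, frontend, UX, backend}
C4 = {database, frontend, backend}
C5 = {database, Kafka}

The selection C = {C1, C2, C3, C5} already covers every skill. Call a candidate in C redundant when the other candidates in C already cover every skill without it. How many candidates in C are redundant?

Drop C1: the rest still cover every skill — redundant.
Drop C2: the rest still cover every skill — redundant.
Drop C3: QA, frontend, UX, backend uncovered — not redundant.
Drop C5: the rest still cover every skill — redundant.
3 redundant: C1, C2, C5.

3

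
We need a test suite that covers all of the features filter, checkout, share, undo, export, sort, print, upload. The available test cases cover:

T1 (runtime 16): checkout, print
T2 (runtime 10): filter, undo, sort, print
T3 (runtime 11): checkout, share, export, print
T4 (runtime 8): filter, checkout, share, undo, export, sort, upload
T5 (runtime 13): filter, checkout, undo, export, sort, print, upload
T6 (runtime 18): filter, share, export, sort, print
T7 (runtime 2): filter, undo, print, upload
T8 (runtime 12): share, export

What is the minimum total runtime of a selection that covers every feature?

10

T4, T7 cover every feature at runtime 8 + 2 = 10.
Any cover uses at least 2 test cases; among all covering selections none totals below 10.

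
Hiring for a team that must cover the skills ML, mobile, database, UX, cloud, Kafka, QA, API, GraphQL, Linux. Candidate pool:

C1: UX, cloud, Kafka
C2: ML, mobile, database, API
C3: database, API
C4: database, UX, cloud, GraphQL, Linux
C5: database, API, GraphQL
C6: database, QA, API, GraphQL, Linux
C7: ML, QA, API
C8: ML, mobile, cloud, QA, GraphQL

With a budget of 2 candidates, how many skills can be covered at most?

8

Choosing C1, C6 covers {database, UX, cloud, Kafka, QA, API, GraphQL, Linux} — 8 skills.
No choice of 2 candidates does better; here ML, mobile are left uncovered.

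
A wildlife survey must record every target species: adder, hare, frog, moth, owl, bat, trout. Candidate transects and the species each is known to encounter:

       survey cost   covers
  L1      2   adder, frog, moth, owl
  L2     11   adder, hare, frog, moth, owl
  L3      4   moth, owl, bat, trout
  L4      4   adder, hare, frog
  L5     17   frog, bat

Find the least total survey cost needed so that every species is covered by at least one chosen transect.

8

L3, L4 cover every species at survey cost 4 + 4 = 8.
Any cover uses at least 2 transects; among all covering selections none totals below 8.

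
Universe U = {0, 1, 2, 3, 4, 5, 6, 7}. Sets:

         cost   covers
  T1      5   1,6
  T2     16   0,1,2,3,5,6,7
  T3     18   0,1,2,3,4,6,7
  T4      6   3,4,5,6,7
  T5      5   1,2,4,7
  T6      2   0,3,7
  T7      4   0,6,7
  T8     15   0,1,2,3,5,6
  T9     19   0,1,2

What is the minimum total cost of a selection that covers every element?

13

T4, T5, T6 cover every element at cost 6 + 5 + 2 = 13.
Any cover uses at least 2 sets; among all covering selections none totals below 13.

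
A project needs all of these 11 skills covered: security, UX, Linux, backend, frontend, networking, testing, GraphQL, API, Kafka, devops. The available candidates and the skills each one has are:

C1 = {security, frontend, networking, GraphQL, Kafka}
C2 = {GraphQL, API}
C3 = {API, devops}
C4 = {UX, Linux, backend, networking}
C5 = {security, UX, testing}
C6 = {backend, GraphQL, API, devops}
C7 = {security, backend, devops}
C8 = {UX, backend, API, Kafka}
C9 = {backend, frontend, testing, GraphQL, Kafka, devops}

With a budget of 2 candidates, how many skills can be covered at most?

Choosing C4, C9 covers {UX, Linux, backend, frontend, networking, testing, GraphQL, Kafka, devops} — 9 skills.
No choice of 2 candidates does better; here security, API are left uncovered.

9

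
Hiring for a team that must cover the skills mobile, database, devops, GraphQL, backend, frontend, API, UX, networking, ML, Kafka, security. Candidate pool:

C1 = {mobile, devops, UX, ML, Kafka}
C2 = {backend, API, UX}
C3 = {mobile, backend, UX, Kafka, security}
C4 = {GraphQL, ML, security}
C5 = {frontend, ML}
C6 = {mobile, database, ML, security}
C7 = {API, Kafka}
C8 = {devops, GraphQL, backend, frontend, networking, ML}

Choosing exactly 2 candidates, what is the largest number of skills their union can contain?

Choosing C3, C8 covers {mobile, devops, GraphQL, backend, frontend, UX, networking, ML, Kafka, security} — 10 skills.
No choice of 2 candidates does better; here database, API are left uncovered.

10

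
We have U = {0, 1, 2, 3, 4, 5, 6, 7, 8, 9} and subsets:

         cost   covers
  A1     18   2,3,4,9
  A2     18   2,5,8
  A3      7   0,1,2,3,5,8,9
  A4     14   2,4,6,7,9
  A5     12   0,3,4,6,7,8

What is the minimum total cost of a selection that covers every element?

A3, A5 cover every element at cost 7 + 12 = 19.
Any cover uses at least 2 sets; among all covering selections none totals below 19.

19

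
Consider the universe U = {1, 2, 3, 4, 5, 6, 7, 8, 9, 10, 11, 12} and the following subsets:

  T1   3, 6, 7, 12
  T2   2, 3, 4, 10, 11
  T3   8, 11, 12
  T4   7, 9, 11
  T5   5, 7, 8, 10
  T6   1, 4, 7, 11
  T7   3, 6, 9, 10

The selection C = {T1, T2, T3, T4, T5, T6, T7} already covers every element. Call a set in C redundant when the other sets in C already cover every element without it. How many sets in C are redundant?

Drop T1: the rest still cover every element — redundant.
Drop T2: 2 uncovered — not redundant.
Drop T3: the rest still cover every element — redundant.
Drop T4: the rest still cover every element — redundant.
Drop T5: 5 uncovered — not redundant.
Drop T6: 1 uncovered — not redundant.
Drop T7: the rest still cover every element — redundant.
4 redundant: T1, T3, T4, T7.

4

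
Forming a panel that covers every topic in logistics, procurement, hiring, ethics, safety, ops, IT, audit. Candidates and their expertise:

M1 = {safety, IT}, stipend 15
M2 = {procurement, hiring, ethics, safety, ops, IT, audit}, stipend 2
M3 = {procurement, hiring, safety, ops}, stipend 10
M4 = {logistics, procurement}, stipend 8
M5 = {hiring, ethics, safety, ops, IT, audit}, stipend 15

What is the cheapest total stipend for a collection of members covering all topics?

10

M2, M4 cover every topic at stipend 2 + 8 = 10.
Any cover uses at least 2 members; among all covering selections none totals below 10.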